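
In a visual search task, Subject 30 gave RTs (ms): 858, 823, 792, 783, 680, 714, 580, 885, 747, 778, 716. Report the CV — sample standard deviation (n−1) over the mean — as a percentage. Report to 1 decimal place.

11.3%

n = 11, Σ = 8356, M = 759.6364
Σ(x−M)² = 74094.545; s = √(74094.545/10) = 86.0782
CV = 86.0782 / 759.6364 = 0.11331 = 11.331%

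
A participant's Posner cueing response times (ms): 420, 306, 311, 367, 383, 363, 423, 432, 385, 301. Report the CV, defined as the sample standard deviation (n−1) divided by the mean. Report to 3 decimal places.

n = 10, Σ = 3691, M = 369.1000
Σ(x−M)² = 21934.900; s = √(21934.900/9) = 49.3681
CV = 49.3681 / 369.1000 = 0.13375

0.134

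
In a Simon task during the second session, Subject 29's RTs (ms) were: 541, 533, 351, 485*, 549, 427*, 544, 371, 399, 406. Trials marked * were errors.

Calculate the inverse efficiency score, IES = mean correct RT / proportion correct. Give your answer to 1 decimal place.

577.2 ms

Correct trials (n=8): 541, 533, 351, 549, 544, 371, 399, 406
Mean correct RT = 3694/8 = 461.7500 ms
Proportion correct = 8/10
IES = 461.7500 / (8/10) = 577.188 ms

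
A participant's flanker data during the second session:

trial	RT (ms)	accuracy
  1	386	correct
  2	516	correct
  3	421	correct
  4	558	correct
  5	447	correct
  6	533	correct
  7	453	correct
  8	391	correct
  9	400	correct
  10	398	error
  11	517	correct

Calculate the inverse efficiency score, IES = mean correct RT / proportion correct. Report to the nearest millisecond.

Correct trials (n=10): 386, 516, 421, 558, 447, 533, 453, 391, 400, 517
Mean correct RT = 4622/10 = 462.2000 ms
Proportion correct = 10/11
IES = 462.2000 / (10/11) = 508.420 ms

508 ms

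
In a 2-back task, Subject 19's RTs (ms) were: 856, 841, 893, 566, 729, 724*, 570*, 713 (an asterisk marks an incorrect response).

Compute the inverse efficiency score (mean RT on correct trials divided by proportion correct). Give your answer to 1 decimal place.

1021.8 ms

Correct trials (n=6): 856, 841, 893, 566, 729, 713
Mean correct RT = 4598/6 = 766.3333 ms
Proportion correct = 6/8
IES = 766.3333 / (6/8) = 1021.778 ms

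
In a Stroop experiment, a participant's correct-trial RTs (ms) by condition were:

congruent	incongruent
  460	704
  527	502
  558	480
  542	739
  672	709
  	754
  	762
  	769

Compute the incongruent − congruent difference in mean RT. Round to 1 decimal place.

125.6 ms

M(congruent) = 2759/5 = 551.800
M(incongruent) = 5419/8 = 677.375
Difference = 677.375 − 551.800 = 125.575 ms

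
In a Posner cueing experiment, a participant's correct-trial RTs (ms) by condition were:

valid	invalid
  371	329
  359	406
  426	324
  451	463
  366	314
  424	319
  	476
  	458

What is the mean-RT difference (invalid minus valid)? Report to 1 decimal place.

-13.4 ms

M(valid) = 2397/6 = 399.500
M(invalid) = 3089/8 = 386.125
Difference = 386.125 − 399.500 = -13.375 ms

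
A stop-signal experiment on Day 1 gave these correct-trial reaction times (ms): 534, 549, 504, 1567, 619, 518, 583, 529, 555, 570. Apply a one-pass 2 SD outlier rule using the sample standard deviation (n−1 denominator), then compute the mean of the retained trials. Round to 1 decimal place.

551.2 ms

n = 10, ΣRT = 6528, M = 652.800
Σ(x−M)² = 938723.60; s = √(938723.60/9) = 322.959
Cutoffs: 652.800 ± 2·322.959 → [6.9, 1298.7]
Outside: 1567 → excluded.
Retained (n=9): Σ = 4961, mean = 4961/9 = 551.222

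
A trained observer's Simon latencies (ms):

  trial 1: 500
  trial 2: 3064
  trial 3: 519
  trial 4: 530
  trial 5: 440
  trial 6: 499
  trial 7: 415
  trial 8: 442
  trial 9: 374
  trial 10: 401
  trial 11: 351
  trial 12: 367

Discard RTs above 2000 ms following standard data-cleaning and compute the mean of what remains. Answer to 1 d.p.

Excluded: 3064
Retained (n=11): Σ = 4838
Mean = 4838/11 = 439.8182

439.8 ms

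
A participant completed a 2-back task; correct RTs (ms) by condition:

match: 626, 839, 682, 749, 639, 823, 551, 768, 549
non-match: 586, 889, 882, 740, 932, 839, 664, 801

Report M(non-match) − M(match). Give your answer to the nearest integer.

M(match) = 6226/9 = 691.778
M(non-match) = 6333/8 = 791.625
Difference = 791.625 − 691.778 = 99.847 ms

100 ms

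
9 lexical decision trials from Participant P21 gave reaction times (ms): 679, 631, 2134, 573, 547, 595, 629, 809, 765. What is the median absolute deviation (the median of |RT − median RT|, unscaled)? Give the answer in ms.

58 ms

Sorted: 547, 573, 595, 629, 631, 679, 765, 809, 2134 → median = 631
|x − 631|: 48, 0, 1503, 58, 84, 36, 2, 178, 134
Sorted deviations: 0, 2, 36, 48, 58, 84, 134, 178, 1503 → MAD = 58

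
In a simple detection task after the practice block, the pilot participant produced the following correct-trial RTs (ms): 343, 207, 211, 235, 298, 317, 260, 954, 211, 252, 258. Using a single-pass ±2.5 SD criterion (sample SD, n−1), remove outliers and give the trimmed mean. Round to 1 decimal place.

n = 11, ΣRT = 3546, M = 322.364
Σ(x−M)² = 458740.55; s = √(458740.55/10) = 214.182
Cutoffs: 322.364 ± 2.5·214.182 → [-213.1, 857.8]
Outside: 954 → excluded.
Retained (n=10): Σ = 2592, mean = 2592/10 = 259.200

259.2 ms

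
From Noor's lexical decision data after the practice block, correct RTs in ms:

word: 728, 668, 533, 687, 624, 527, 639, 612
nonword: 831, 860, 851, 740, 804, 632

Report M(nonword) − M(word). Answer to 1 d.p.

M(word) = 5018/8 = 627.250
M(nonword) = 4718/6 = 786.333
Difference = 786.333 − 627.250 = 159.083 ms

159.1 ms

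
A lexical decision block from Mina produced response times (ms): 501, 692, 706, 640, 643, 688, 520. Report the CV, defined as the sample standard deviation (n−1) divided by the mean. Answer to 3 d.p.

n = 7, Σ = 4390, M = 627.1429
Σ(x−M)² = 41936.857; s = √(41936.857/6) = 83.6031
CV = 83.6031 / 627.1429 = 0.13331

0.133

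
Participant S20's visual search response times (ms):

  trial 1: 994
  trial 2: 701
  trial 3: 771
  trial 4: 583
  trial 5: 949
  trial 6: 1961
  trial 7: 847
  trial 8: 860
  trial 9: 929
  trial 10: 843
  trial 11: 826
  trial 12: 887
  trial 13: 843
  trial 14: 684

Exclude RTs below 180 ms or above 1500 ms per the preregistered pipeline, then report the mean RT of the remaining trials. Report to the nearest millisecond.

Excluded: 1961
Retained (n=13): Σ = 10717
Mean = 10717/13 = 824.3846

824 ms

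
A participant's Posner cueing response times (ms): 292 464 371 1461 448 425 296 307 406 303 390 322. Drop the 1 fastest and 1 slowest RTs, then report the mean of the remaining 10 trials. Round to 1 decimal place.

Sorted: 292, 296, 303, 307, 322, 371, 390, 406, 425, 448, 464, 1461
Drop lowest 1 (292) and highest 1 (1461)
Remaining (n=10): Σ = 3732, mean = 3732/10 = 373.200

373.2 ms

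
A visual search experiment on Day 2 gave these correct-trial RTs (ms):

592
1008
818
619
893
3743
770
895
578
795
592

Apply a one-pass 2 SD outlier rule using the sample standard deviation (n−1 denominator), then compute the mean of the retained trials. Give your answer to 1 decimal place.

756.0 ms

n = 11, ΣRT = 11303, M = 1027.545
Σ(x−M)² = 8322462.73; s = √(8322462.73/10) = 912.275
Cutoffs: 1027.545 ± 2·912.275 → [-797.0, 2852.1]
Outside: 3743 → excluded.
Retained (n=10): Σ = 7560, mean = 7560/10 = 756.000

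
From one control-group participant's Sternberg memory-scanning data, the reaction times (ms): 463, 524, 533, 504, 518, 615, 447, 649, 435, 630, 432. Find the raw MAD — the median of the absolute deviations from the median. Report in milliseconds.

71 ms

Sorted: 432, 435, 447, 463, 504, 518, 524, 533, 615, 630, 649 → median = 518
|x − 518|: 55, 6, 15, 14, 0, 97, 71, 131, 83, 112, 86
Sorted deviations: 0, 6, 14, 15, 55, 71, 83, 86, 97, 112, 131 → MAD = 71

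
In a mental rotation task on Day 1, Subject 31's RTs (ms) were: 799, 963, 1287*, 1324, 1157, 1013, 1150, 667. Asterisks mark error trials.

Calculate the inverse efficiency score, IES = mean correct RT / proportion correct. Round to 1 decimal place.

1154.8 ms

Correct trials (n=7): 799, 963, 1324, 1157, 1013, 1150, 667
Mean correct RT = 7073/7 = 1010.4286 ms
Proportion correct = 7/8
IES = 1010.4286 / (7/8) = 1154.776 ms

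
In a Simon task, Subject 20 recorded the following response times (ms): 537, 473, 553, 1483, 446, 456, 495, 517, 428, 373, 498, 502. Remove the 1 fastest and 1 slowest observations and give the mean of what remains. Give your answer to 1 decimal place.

490.5 ms

Sorted: 373, 428, 446, 456, 473, 495, 498, 502, 517, 537, 553, 1483
Drop lowest 1 (373) and highest 1 (1483)
Remaining (n=10): Σ = 4905, mean = 4905/10 = 490.500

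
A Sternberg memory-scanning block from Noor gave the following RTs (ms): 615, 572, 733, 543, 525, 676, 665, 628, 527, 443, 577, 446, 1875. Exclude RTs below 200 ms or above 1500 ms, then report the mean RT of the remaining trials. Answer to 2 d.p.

Excluded: 1875
Retained (n=12): Σ = 6950
Mean = 6950/12 = 579.1667

579.17 ms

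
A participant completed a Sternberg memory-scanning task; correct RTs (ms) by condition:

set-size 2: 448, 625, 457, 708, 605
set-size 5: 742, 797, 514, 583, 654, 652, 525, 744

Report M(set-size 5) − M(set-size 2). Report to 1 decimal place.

82.8 ms

M(set-size 2) = 2843/5 = 568.600
M(set-size 5) = 5211/8 = 651.375
Difference = 651.375 − 568.600 = 82.775 ms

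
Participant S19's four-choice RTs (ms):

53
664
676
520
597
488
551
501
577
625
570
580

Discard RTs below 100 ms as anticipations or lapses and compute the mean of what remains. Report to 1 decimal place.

577.2 ms

Excluded: 53
Retained (n=11): Σ = 6349
Mean = 6349/11 = 577.1818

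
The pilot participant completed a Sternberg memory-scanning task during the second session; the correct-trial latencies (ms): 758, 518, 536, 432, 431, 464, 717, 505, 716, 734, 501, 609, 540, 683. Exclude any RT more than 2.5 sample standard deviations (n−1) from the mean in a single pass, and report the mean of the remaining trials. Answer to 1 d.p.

581.7 ms

n = 14, ΣRT = 8144, M = 581.714
Σ(x−M)² = 180880.86; s = √(180880.86/13) = 117.957
Cutoffs: 581.714 ± 2.5·117.957 → [286.8, 876.6]
No RTs fall outside the cutoffs; all 14 retained. Mean = 8144/14 = 581.714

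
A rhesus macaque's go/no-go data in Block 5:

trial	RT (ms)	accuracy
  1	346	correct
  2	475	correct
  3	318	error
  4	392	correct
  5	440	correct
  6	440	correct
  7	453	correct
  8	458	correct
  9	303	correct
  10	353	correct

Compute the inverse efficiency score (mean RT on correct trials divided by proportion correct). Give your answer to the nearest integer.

Correct trials (n=9): 346, 475, 392, 440, 440, 453, 458, 303, 353
Mean correct RT = 3660/9 = 406.6667 ms
Proportion correct = 9/10
IES = 406.6667 / (9/10) = 451.852 ms

452 ms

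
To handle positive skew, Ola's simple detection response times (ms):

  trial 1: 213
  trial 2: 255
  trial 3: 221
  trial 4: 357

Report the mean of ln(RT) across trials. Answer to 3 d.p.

5.545

ln(RT): 5.3613, 5.5413, 5.3982, 5.8777
Σ ln(RT) = 22.1785
Mean = 22.1785/4 = 5.54461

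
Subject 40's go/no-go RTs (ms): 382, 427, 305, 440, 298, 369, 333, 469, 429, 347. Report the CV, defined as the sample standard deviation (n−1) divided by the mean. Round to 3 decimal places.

0.157

n = 10, Σ = 3799, M = 379.9000
Σ(x−M)² = 31902.900; s = √(31902.900/9) = 59.5379
CV = 59.5379 / 379.9000 = 0.15672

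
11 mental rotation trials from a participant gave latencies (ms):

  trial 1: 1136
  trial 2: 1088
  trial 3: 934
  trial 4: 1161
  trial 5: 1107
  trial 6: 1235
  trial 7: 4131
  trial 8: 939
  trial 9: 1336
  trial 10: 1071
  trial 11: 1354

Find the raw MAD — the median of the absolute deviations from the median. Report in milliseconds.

99 ms

Sorted: 934, 939, 1071, 1088, 1107, 1136, 1161, 1235, 1336, 1354, 4131 → median = 1136
|x − 1136|: 0, 48, 202, 25, 29, 99, 2995, 197, 200, 65, 218
Sorted deviations: 0, 25, 29, 48, 65, 99, 197, 200, 202, 218, 2995 → MAD = 99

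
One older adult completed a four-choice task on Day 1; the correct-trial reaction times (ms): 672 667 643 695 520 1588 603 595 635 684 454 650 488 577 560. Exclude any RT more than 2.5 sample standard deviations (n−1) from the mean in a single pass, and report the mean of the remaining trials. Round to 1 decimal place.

n = 15, ΣRT = 10031, M = 668.733
Σ(x−M)² = 979030.93; s = √(979030.93/14) = 264.444
Cutoffs: 668.733 ± 2.5·264.444 → [7.6, 1329.8]
Outside: 1588 → excluded.
Retained (n=14): Σ = 8443, mean = 8443/14 = 603.071

603.1 ms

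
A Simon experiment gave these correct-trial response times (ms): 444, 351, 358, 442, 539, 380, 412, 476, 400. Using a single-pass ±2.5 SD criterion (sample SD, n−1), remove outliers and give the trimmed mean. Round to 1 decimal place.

n = 9, ΣRT = 3802, M = 422.444
Σ(x−M)² = 28972.22; s = √(28972.22/8) = 60.179
Cutoffs: 422.444 ± 2.5·60.179 → [272.0, 572.9]
No RTs fall outside the cutoffs; all 9 retained. Mean = 3802/9 = 422.444

422.4 ms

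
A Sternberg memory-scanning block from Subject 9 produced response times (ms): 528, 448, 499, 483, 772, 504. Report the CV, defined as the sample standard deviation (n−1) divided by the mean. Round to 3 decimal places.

n = 6, Σ = 3234, M = 539.0000
Σ(x−M)² = 68652.000; s = √(68652.000/5) = 117.1768
CV = 117.1768 / 539.0000 = 0.21740

0.217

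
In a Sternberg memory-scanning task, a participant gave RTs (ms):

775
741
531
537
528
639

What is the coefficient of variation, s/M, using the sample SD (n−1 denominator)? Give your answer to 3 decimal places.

0.178

n = 6, Σ = 3751, M = 625.1667
Σ(x−M)² = 62140.833; s = √(62140.833/5) = 111.4817
CV = 111.4817 / 625.1667 = 0.17832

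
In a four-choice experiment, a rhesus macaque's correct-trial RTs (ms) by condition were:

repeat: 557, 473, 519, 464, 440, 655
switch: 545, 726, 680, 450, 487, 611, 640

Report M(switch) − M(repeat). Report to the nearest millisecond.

M(repeat) = 3108/6 = 518.000
M(switch) = 4139/7 = 591.286
Difference = 591.286 − 518.000 = 73.286 ms

73 ms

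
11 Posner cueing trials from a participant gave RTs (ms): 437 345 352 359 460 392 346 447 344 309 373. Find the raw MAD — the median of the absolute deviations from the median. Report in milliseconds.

Sorted: 309, 344, 345, 346, 352, 359, 373, 392, 437, 447, 460 → median = 359
|x − 359|: 78, 14, 7, 0, 101, 33, 13, 88, 15, 50, 14
Sorted deviations: 0, 7, 13, 14, 14, 15, 33, 50, 78, 88, 101 → MAD = 15

15 ms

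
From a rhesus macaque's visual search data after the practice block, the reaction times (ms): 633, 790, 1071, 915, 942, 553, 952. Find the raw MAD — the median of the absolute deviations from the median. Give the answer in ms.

125 ms

Sorted: 553, 633, 790, 915, 942, 952, 1071 → median = 915
|x − 915|: 282, 125, 156, 0, 27, 362, 37
Sorted deviations: 0, 27, 37, 125, 156, 282, 362 → MAD = 125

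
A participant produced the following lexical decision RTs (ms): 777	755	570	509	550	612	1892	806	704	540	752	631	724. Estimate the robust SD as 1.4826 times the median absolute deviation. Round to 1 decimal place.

136.4 ms

Sorted: 509, 540, 550, 570, 612, 631, 704, 724, 752, 755, 777, 806, 1892 → median = 704
|x − 704| sorted: 0, 20, 48, 51, 73, 73, 92, 102, 134, 154, 164, 195, 1188 → MAD = 92
Robust SD ≈ 1.4826 × 92 = 136.399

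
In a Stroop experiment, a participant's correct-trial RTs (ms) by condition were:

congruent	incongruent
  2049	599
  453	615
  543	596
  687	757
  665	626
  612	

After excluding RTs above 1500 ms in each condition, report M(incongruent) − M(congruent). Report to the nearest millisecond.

47 ms

congruent: exclude 2049
M(congruent) = 2960/5 = 592.000
M(incongruent) = 3193/5 = 638.600
Difference = 638.600 − 592.000 = 46.600 ms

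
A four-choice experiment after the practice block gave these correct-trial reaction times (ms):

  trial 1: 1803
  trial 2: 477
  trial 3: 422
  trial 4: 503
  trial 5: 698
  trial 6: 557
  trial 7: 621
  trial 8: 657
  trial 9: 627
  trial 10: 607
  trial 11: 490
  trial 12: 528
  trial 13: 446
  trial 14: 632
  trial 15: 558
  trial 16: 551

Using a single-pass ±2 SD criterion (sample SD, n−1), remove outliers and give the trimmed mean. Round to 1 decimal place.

n = 16, ΣRT = 10177, M = 636.062
Σ(x−M)² = 1544732.94; s = √(1544732.94/15) = 320.908
Cutoffs: 636.062 ± 2·320.908 → [-5.8, 1277.9]
Outside: 1803 → excluded.
Retained (n=15): Σ = 8374, mean = 8374/15 = 558.267

558.3 ms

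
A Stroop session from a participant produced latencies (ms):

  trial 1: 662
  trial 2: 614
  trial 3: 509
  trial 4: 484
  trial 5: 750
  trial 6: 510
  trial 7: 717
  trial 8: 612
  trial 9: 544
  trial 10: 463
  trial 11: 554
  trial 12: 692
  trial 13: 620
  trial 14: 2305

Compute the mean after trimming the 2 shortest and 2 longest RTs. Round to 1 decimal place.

603.4 ms

Sorted: 463, 484, 509, 510, 544, 554, 612, 614, 620, 662, 692, 717, 750, 2305
Drop lowest 2 (463, 484) and highest 2 (750, 2305)
Remaining (n=10): Σ = 6034, mean = 6034/10 = 603.400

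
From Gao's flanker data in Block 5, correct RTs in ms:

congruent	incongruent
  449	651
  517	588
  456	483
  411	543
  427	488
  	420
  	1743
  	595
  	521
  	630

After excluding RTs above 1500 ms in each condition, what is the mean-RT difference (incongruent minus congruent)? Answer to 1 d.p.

94.6 ms

incongruent: exclude 1743
M(congruent) = 2260/5 = 452.000
M(incongruent) = 4919/9 = 546.556
Difference = 546.556 − 452.000 = 94.556 ms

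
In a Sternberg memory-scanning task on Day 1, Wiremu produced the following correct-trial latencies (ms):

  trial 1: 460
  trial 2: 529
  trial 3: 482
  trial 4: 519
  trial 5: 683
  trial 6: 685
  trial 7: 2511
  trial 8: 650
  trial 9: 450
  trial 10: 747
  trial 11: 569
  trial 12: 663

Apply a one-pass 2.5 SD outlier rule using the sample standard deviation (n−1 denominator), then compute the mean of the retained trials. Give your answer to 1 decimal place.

n = 12, ΣRT = 8948, M = 745.667
Σ(x−M)² = 3508074.67; s = √(3508074.67/11) = 564.726
Cutoffs: 745.667 ± 2.5·564.726 → [-666.1, 2157.5]
Outside: 2511 → excluded.
Retained (n=11): Σ = 6437, mean = 6437/11 = 585.182

585.2 ms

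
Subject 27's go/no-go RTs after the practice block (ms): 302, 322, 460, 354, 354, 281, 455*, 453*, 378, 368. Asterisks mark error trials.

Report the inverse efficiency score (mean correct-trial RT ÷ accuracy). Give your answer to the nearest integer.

Correct trials (n=8): 302, 322, 460, 354, 354, 281, 378, 368
Mean correct RT = 2819/8 = 352.3750 ms
Proportion correct = 8/10
IES = 352.3750 / (8/10) = 440.469 ms

440 ms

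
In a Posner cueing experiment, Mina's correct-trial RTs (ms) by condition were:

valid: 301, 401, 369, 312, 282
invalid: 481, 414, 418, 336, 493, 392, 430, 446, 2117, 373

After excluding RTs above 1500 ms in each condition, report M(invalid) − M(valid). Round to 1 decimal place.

invalid: exclude 2117
M(valid) = 1665/5 = 333.000
M(invalid) = 3783/9 = 420.333
Difference = 420.333 − 333.000 = 87.333 ms

87.3 ms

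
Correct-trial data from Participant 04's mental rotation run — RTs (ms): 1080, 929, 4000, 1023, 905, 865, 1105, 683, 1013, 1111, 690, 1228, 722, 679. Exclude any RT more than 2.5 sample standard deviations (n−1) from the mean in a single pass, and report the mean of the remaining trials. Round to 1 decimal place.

n = 14, ΣRT = 16033, M = 1145.214
Σ(x−M)² = 9196412.36; s = √(9196412.36/13) = 841.080
Cutoffs: 1145.214 ± 2.5·841.080 → [-957.5, 3247.9]
Outside: 4000 → excluded.
Retained (n=13): Σ = 12033, mean = 12033/13 = 925.615

925.6 ms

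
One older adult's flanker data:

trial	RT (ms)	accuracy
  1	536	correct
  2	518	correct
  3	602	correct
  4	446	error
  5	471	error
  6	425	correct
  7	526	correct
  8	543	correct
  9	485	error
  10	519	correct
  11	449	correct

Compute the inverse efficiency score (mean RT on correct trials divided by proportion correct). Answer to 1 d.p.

Correct trials (n=8): 536, 518, 602, 425, 526, 543, 519, 449
Mean correct RT = 4118/8 = 514.7500 ms
Proportion correct = 8/11
IES = 514.7500 / (8/11) = 707.781 ms

707.8 ms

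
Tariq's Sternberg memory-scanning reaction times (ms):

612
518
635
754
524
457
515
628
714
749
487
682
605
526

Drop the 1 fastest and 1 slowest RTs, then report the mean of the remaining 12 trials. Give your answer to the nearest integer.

600 ms

Sorted: 457, 487, 515, 518, 524, 526, 605, 612, 628, 635, 682, 714, 749, 754
Drop lowest 1 (457) and highest 1 (754)
Remaining (n=12): Σ = 7195, mean = 7195/12 = 599.583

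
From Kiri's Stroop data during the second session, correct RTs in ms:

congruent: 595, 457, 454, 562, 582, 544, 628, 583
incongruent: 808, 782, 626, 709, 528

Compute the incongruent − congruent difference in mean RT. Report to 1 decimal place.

140.0 ms

M(congruent) = 4405/8 = 550.625
M(incongruent) = 3453/5 = 690.600
Difference = 690.600 − 550.625 = 139.975 ms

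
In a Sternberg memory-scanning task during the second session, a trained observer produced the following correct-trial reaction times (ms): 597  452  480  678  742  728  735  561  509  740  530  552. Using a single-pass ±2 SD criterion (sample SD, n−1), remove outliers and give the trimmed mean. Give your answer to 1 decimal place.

608.7 ms

n = 12, ΣRT = 7304, M = 608.667
Σ(x−M)² = 132874.67; s = √(132874.67/11) = 109.907
Cutoffs: 608.667 ± 2·109.907 → [388.9, 828.5]
No RTs fall outside the cutoffs; all 12 retained. Mean = 7304/12 = 608.667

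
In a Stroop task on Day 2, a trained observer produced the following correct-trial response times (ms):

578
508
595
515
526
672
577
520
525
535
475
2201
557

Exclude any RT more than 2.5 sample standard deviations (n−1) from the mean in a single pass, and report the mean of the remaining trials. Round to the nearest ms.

n = 13, ΣRT = 8784, M = 675.692
Σ(x−M)² = 2549830.77; s = √(2549830.77/12) = 460.962
Cutoffs: 675.692 ± 2.5·460.962 → [-476.7, 1828.1]
Outside: 2201 → excluded.
Retained (n=12): Σ = 6583, mean = 6583/12 = 548.583

549 ms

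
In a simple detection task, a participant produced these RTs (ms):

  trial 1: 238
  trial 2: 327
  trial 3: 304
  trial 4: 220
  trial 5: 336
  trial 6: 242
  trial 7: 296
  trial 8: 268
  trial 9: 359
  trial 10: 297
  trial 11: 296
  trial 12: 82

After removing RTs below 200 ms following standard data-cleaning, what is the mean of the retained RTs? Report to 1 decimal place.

Excluded: 82
Retained (n=11): Σ = 3183
Mean = 3183/11 = 289.3636

289.4 ms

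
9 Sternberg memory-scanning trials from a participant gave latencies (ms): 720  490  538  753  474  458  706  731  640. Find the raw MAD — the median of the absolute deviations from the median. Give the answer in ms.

102 ms

Sorted: 458, 474, 490, 538, 640, 706, 720, 731, 753 → median = 640
|x − 640|: 80, 150, 102, 113, 166, 182, 66, 91, 0
Sorted deviations: 0, 66, 80, 91, 102, 113, 150, 166, 182 → MAD = 102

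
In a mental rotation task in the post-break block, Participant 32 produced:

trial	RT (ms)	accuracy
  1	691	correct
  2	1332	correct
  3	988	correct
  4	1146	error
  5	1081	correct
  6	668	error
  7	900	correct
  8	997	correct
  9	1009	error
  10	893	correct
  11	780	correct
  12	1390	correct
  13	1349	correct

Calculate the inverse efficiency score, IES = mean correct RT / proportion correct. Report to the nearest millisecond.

1352 ms

Correct trials (n=10): 691, 1332, 988, 1081, 900, 997, 893, 780, 1390, 1349
Mean correct RT = 10401/10 = 1040.1000 ms
Proportion correct = 10/13
IES = 1040.1000 / (10/13) = 1352.130 ms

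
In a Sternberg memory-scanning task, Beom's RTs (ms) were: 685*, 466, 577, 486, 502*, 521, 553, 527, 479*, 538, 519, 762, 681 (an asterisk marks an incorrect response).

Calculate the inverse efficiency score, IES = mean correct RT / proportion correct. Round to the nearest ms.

Correct trials (n=10): 466, 577, 486, 521, 553, 527, 538, 519, 762, 681
Mean correct RT = 5630/10 = 563.0000 ms
Proportion correct = 10/13
IES = 563.0000 / (10/13) = 731.900 ms

732 ms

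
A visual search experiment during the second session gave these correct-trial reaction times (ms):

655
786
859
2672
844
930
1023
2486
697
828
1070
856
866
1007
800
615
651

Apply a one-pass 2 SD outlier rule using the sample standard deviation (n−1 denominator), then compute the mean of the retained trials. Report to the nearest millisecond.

n = 17, ΣRT = 17645, M = 1037.941
Σ(x−M)² = 5668834.94; s = √(5668834.94/16) = 595.233
Cutoffs: 1037.941 ± 2·595.233 → [-152.5, 2228.4]
Outside: 2486, 2672 → excluded.
Retained (n=15): Σ = 12487, mean = 12487/15 = 832.467

832 ms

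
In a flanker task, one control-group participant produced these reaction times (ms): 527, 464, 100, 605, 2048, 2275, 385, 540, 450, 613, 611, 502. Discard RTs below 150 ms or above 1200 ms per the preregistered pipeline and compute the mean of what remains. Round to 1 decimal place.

521.9 ms

Excluded: 100, 2048, 2275
Retained (n=9): Σ = 4697
Mean = 4697/9 = 521.8889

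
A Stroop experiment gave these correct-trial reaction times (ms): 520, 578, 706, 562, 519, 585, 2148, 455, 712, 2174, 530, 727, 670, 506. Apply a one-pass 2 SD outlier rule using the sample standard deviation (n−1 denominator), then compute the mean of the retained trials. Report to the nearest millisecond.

589 ms

n = 14, ΣRT = 11392, M = 813.714
Σ(x−M)² = 4329030.86; s = √(4329030.86/13) = 577.064
Cutoffs: 813.714 ± 2·577.064 → [-340.4, 1967.8]
Outside: 2148, 2174 → excluded.
Retained (n=12): Σ = 7070, mean = 7070/12 = 589.167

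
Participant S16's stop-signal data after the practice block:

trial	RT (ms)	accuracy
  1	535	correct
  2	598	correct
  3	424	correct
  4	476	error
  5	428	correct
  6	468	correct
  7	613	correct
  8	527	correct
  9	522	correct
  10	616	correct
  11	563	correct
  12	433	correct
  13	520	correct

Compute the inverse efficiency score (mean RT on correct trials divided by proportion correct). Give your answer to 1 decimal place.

564.0 ms

Correct trials (n=12): 535, 598, 424, 428, 468, 613, 527, 522, 616, 563, 433, 520
Mean correct RT = 6247/12 = 520.5833 ms
Proportion correct = 12/13
IES = 520.5833 / (12/13) = 563.965 ms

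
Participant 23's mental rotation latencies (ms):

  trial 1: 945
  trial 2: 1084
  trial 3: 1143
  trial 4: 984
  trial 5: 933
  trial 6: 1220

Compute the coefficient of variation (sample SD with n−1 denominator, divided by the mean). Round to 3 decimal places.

n = 6, Σ = 6309, M = 1051.5000
Σ(x−M)² = 67761.500; s = √(67761.500/5) = 116.4143
CV = 116.4143 / 1051.5000 = 0.11071

0.111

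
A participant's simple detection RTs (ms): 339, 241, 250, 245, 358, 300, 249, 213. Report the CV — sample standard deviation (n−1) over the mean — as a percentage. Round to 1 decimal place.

18.9%

n = 8, Σ = 2195, M = 274.3750
Σ(x−M)² = 18807.875; s = √(18807.875/7) = 51.8347
CV = 51.8347 / 274.3750 = 0.18892 = 18.892%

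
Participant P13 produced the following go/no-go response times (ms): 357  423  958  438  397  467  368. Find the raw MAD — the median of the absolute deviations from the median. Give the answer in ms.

Sorted: 357, 368, 397, 423, 438, 467, 958 → median = 423
|x − 423|: 66, 0, 535, 15, 26, 44, 55
Sorted deviations: 0, 15, 26, 44, 55, 66, 535 → MAD = 44

44 ms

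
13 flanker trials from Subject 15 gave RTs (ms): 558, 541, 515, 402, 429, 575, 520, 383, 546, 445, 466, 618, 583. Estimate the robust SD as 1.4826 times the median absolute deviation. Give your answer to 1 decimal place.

81.5 ms

Sorted: 383, 402, 429, 445, 466, 515, 520, 541, 546, 558, 575, 583, 618 → median = 520
|x − 520| sorted: 0, 5, 21, 26, 38, 54, 55, 63, 75, 91, 98, 118, 137 → MAD = 55
Robust SD ≈ 1.4826 × 55 = 81.543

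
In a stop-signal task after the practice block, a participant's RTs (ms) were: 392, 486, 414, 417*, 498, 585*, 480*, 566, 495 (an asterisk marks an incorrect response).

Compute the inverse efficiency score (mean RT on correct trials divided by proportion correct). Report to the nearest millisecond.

713 ms

Correct trials (n=6): 392, 486, 414, 498, 566, 495
Mean correct RT = 2851/6 = 475.1667 ms
Proportion correct = 6/9
IES = 475.1667 / (6/9) = 712.750 ms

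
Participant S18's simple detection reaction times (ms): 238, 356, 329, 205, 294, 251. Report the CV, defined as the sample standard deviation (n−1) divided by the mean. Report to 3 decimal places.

n = 6, Σ = 1673, M = 278.8333
Σ(x−M)² = 16594.833; s = √(16594.833/5) = 57.6105
CV = 57.6105 / 278.8333 = 0.20661

0.207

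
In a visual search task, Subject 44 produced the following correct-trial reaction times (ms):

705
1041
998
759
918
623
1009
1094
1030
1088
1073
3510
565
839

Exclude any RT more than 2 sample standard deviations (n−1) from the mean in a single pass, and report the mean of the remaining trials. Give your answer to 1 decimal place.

903.2 ms

n = 14, ΣRT = 15252, M = 1089.429
Σ(x−M)² = 6721815.43; s = √(6721815.43/13) = 719.071
Cutoffs: 1089.429 ± 2·719.071 → [-348.7, 2527.6]
Outside: 3510 → excluded.
Retained (n=13): Σ = 11742, mean = 11742/13 = 903.231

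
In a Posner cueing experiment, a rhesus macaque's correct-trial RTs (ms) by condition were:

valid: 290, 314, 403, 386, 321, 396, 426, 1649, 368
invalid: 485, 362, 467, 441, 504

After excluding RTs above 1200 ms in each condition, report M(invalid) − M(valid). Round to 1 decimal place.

88.8 ms

valid: exclude 1649
M(valid) = 2904/8 = 363.000
M(invalid) = 2259/5 = 451.800
Difference = 451.800 − 363.000 = 88.800 ms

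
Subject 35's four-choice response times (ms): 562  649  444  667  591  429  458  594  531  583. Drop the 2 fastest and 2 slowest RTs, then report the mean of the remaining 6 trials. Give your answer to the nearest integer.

553 ms

Sorted: 429, 444, 458, 531, 562, 583, 591, 594, 649, 667
Drop lowest 2 (429, 444) and highest 2 (649, 667)
Remaining (n=6): Σ = 3319, mean = 3319/6 = 553.167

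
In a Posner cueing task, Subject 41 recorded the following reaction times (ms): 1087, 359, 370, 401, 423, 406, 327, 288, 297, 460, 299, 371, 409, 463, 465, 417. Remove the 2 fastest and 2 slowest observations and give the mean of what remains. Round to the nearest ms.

392 ms

Sorted: 288, 297, 299, 327, 359, 370, 371, 401, 406, 409, 417, 423, 460, 463, 465, 1087
Drop lowest 2 (288, 297) and highest 2 (465, 1087)
Remaining (n=12): Σ = 4705, mean = 4705/12 = 392.083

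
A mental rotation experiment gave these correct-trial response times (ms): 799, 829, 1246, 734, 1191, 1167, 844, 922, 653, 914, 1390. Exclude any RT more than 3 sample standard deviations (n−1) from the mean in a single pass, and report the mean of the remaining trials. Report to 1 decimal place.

n = 11, ΣRT = 10689, M = 971.727
Σ(x−M)² = 566816.18; s = √(566816.18/10) = 238.079
Cutoffs: 971.727 ± 3·238.079 → [257.5, 1686.0]
No RTs fall outside the cutoffs; all 11 retained. Mean = 10689/11 = 971.727

971.7 ms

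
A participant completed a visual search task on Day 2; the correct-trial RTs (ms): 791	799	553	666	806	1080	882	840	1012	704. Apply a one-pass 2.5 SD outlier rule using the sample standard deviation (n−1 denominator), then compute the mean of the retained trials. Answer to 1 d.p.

813.3 ms

n = 10, ΣRT = 8133, M = 813.300
Σ(x−M)² = 218198.10; s = √(218198.10/9) = 155.706
Cutoffs: 813.300 ± 2.5·155.706 → [424.0, 1202.6]
No RTs fall outside the cutoffs; all 10 retained. Mean = 8133/10 = 813.300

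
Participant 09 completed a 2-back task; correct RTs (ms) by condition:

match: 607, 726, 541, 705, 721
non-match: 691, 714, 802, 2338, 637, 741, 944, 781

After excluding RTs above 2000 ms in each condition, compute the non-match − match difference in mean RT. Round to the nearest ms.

99 ms

non-match: exclude 2338
M(match) = 3300/5 = 660.000
M(non-match) = 5310/7 = 758.571
Difference = 758.571 − 660.000 = 98.571 ms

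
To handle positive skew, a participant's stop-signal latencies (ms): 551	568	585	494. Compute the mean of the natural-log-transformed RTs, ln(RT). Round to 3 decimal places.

6.307

ln(RT): 6.3117, 6.3421, 6.3716, 6.2025
Σ ln(RT) = 25.2280
Mean = 25.2280/4 = 6.30700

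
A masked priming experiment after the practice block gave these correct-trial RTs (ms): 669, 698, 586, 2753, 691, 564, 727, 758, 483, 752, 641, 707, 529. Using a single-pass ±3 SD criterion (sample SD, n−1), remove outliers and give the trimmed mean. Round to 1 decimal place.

n = 13, ΣRT = 10558, M = 812.154
Σ(x−M)² = 4170483.69; s = √(4170483.69/12) = 589.525
Cutoffs: 812.154 ± 3·589.525 → [-956.4, 2580.7]
Outside: 2753 → excluded.
Retained (n=12): Σ = 7805, mean = 7805/12 = 650.417

650.4 ms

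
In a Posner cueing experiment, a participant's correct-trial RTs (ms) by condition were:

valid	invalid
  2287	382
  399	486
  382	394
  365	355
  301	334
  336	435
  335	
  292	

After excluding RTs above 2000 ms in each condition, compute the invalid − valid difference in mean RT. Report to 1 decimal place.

valid: exclude 2287
M(valid) = 2410/7 = 344.286
M(invalid) = 2386/6 = 397.667
Difference = 397.667 − 344.286 = 53.381 ms

53.4 ms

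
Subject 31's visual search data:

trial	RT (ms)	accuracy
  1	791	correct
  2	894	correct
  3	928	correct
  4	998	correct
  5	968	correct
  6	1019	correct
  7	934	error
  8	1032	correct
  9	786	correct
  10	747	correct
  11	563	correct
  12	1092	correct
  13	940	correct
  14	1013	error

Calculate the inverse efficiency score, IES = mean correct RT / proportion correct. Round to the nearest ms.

Correct trials (n=12): 791, 894, 928, 998, 968, 1019, 1032, 786, 747, 563, 1092, 940
Mean correct RT = 10758/12 = 896.5000 ms
Proportion correct = 12/14
IES = 896.5000 / (12/14) = 1045.917 ms

1046 ms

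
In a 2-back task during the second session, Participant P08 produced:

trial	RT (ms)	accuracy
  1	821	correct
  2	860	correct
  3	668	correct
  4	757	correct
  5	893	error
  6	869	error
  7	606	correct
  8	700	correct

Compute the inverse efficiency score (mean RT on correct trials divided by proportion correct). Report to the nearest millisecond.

Correct trials (n=6): 821, 860, 668, 757, 606, 700
Mean correct RT = 4412/6 = 735.3333 ms
Proportion correct = 6/8
IES = 735.3333 / (6/8) = 980.444 ms

980 ms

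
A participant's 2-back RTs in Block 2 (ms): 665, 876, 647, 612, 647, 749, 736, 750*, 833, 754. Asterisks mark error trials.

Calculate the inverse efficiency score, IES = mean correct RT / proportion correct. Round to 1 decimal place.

804.8 ms

Correct trials (n=9): 665, 876, 647, 612, 647, 749, 736, 833, 754
Mean correct RT = 6519/9 = 724.3333 ms
Proportion correct = 9/10
IES = 724.3333 / (9/10) = 804.815 ms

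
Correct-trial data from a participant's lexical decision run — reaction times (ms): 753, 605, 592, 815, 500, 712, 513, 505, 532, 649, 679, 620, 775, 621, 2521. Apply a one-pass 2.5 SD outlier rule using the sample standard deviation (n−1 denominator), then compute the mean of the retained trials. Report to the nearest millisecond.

634 ms

n = 15, ΣRT = 11392, M = 759.467
Σ(x−M)² = 3462389.73; s = √(3462389.73/14) = 497.306
Cutoffs: 759.467 ± 2.5·497.306 → [-483.8, 2002.7]
Outside: 2521 → excluded.
Retained (n=14): Σ = 8871, mean = 8871/14 = 633.643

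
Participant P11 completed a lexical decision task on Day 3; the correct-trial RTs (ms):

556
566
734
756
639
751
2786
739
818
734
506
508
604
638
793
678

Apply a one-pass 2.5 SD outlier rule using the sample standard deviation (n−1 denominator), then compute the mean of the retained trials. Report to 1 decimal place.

668.0 ms

n = 16, ΣRT = 12806, M = 800.375
Σ(x−M)² = 4352793.75; s = √(4352793.75/15) = 538.689
Cutoffs: 800.375 ± 2.5·538.689 → [-546.3, 2147.1]
Outside: 2786 → excluded.
Retained (n=15): Σ = 10020, mean = 10020/15 = 668.000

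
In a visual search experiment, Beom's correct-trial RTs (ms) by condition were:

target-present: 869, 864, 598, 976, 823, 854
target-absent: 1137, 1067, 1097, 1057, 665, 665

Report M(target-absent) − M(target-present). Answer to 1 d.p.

M(target-present) = 4984/6 = 830.667
M(target-absent) = 5688/6 = 948.000
Difference = 948.000 − 830.667 = 117.333 ms

117.3 ms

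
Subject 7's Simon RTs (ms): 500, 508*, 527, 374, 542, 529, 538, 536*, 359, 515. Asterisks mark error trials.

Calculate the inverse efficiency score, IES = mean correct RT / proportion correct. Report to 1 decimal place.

Correct trials (n=8): 500, 527, 374, 542, 529, 538, 359, 515
Mean correct RT = 3884/8 = 485.5000 ms
Proportion correct = 8/10
IES = 485.5000 / (8/10) = 606.875 ms

606.9 ms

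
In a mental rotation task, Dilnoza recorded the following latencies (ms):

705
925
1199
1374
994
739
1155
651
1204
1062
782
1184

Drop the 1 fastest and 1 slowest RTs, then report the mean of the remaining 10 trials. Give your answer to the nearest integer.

Sorted: 651, 705, 739, 782, 925, 994, 1062, 1155, 1184, 1199, 1204, 1374
Drop lowest 1 (651) and highest 1 (1374)
Remaining (n=10): Σ = 9949, mean = 9949/10 = 994.900

995 ms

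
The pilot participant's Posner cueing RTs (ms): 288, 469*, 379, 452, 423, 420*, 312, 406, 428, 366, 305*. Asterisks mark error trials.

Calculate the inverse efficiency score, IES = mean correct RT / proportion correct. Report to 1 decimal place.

Correct trials (n=8): 288, 379, 452, 423, 312, 406, 428, 366
Mean correct RT = 3054/8 = 381.7500 ms
Proportion correct = 8/11
IES = 381.7500 / (8/11) = 524.906 ms

524.9 ms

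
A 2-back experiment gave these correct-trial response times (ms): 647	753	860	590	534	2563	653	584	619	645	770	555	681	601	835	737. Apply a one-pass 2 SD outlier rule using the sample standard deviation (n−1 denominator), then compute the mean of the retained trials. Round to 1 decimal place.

n = 16, ΣRT = 12627, M = 789.188
Σ(x−M)² = 3495304.44; s = √(3495304.44/15) = 482.722
Cutoffs: 789.188 ± 2·482.722 → [-176.3, 1754.6]
Outside: 2563 → excluded.
Retained (n=15): Σ = 10064, mean = 10064/15 = 670.933

670.9 ms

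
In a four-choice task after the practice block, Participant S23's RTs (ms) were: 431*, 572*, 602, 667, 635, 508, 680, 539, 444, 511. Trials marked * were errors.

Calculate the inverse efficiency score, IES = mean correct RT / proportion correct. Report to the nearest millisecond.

717 ms

Correct trials (n=8): 602, 667, 635, 508, 680, 539, 444, 511
Mean correct RT = 4586/8 = 573.2500 ms
Proportion correct = 8/10
IES = 573.2500 / (8/10) = 716.562 ms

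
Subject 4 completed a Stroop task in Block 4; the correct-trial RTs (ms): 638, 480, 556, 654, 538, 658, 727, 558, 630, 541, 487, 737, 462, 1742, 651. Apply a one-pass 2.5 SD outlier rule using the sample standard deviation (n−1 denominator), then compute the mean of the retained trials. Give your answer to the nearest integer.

594 ms

n = 15, ΣRT = 10059, M = 670.600
Σ(x−M)² = 1332759.60; s = √(1332759.60/14) = 308.540
Cutoffs: 670.600 ± 2.5·308.540 → [-100.8, 1442.0]
Outside: 1742 → excluded.
Retained (n=14): Σ = 8317, mean = 8317/14 = 594.071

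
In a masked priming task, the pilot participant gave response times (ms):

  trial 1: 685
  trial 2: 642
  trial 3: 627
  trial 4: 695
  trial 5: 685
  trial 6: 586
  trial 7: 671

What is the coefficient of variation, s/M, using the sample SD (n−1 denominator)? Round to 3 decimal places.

n = 7, Σ = 4591, M = 655.8571
Σ(x−M)² = 9364.857; s = √(9364.857/6) = 39.5071
CV = 39.5071 / 655.8571 = 0.06024

0.060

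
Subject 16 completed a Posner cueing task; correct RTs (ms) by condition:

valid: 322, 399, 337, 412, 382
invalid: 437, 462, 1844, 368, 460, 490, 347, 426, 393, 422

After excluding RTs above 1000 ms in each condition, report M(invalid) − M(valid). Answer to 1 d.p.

52.4 ms

invalid: exclude 1844
M(valid) = 1852/5 = 370.400
M(invalid) = 3805/9 = 422.778
Difference = 422.778 − 370.400 = 52.378 ms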